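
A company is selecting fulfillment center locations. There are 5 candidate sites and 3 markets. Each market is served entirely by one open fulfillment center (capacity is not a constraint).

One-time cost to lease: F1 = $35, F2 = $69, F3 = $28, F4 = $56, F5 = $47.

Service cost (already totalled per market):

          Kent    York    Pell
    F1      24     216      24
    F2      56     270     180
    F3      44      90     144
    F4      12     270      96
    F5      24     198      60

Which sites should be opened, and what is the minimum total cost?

For any fixed open set, each market goes to its cheapest open site; total = fixed + service.
{F1, F3}: Kent→F1 24, York→F3 90, Pell→F1 24. Service 138; fixed 63; total 201.
{F1, F3, F4}: service 126 + fixed 119 = 245
{F1, F3, F5}: Kent→F1 24, York→F3 90, Pell→F1 24. Service 138; fixed 110; total 248.
{F1, F2, F3, F4, F5}: Kent→F4 12, York→F3 90, Pell→F1 24. Service 126; fixed 235; total 361.
No other subset beats 201.

Open F1 and F3; minimum total cost 201.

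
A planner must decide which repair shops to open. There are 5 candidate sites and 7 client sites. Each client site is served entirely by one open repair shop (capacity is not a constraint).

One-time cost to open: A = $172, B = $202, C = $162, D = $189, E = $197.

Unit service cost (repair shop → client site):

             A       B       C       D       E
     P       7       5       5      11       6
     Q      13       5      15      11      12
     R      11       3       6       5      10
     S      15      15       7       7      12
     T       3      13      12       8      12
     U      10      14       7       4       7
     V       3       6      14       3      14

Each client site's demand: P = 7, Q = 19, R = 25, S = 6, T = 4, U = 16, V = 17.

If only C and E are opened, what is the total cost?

Total cost: 1212

Each client site is assigned to its cheapest site among the open ones.
{C, E}: P→C 5·7=35, Q→E 12·19=228, R→C 6·25=150, S→C 7·6=42, T→C 12·4=48, U→C 7·16=112, V→C 14·17=238. Service 853; fixed 359; total 1212.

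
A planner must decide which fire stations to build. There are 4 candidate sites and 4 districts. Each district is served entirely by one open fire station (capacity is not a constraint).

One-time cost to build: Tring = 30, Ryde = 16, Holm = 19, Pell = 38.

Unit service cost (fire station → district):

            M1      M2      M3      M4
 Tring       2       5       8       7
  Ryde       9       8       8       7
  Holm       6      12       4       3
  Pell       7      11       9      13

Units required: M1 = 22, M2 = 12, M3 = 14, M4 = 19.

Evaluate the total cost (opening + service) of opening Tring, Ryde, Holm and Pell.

Each district is assigned to its cheapest site among the open ones.
{Tring, Ryde, Holm, Pell}: M1→Tring 2·22=44, M2→Tring 5·12=60, M3→Holm 4·14=56, M4→Holm 3·19=57. Service 217; fixed 103; total 320.

Total cost: 320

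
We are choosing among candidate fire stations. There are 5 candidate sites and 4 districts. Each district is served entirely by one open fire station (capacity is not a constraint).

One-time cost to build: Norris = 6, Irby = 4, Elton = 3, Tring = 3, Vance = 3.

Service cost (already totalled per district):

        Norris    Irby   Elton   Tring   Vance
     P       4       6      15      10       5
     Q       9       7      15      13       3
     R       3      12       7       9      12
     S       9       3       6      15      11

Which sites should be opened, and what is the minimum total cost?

Open Norris, Irby and Vance; minimum total cost 26.

For any fixed open set, each district goes to its cheapest open site; total = fixed + service.
{Norris, Irby, Vance}: P→Norris 4, Q→Vance 3, R→Norris 3, S→Irby 3. Service 13; fixed 13; total 26.
{Norris, Irby}: P→Norris 4, Q→Irby 7, R→Norris 3, S→Irby 3. Service 17; fixed 10; total 27.
{Elton, Vance}: service 21 + fixed 6 = 27
{Norris, Irby, Elton, Tring, Vance}: service 13 + fixed 19 = 32
No other subset beats 26.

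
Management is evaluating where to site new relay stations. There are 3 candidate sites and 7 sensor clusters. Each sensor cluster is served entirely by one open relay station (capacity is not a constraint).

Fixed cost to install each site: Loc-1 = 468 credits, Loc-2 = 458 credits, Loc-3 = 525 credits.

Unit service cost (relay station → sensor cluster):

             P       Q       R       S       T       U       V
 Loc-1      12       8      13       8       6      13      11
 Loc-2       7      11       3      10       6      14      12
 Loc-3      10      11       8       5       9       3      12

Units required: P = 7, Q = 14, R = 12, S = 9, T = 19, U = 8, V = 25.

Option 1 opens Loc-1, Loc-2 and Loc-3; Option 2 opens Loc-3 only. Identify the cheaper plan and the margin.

Option 1: {Loc-1, Loc-2, Loc-3}: P→Loc-2 7·7=49, Q→Loc-1 8·14=112, R→Loc-2 3·12=36, S→Loc-3 5·9=45, T→Loc-1 6·19=114, U→Loc-3 3·8=24, V→Loc-1 11·25=275. Service 655; fixed 1451; total 2106.
Option 2: {Loc-3}: P→Loc-3 10·7=70, Q→Loc-3 11·14=154, R→Loc-3 8·12=96, S→Loc-3 5·9=45, T→Loc-3 9·19=171, U→Loc-3 3·8=24, V→Loc-3 12·25=300. Service 860; fixed 525; total 1385.
Difference: |2106 − 1385| = 721.

Option 2 is cheaper by 721.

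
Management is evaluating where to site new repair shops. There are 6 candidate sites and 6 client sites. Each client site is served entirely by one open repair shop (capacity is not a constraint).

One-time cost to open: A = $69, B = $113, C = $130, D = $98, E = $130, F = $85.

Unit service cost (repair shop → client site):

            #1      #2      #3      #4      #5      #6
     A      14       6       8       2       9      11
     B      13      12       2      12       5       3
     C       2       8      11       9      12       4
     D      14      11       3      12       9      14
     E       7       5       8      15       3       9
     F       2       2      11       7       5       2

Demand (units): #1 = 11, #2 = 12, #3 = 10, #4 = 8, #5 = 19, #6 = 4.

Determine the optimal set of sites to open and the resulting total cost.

Open A and F; minimum total cost 399.

For any fixed open set, each client site goes to its cheapest open site; total = fixed + service.
{A, F}: #1→F 2·11=22, #2→F 2·12=24, #3→A 8·10=80, #4→A 2·8=16, #5→F 5·19=95, #6→F 2·4=8. Service 245; fixed 154; total 399.
{F}: service 315 + fixed 85 = 400
{D, F}: service 235 + fixed 183 = 418
{A, B, C, D, E, F}: service 147 + fixed 625 = 772
No other subset beats 399.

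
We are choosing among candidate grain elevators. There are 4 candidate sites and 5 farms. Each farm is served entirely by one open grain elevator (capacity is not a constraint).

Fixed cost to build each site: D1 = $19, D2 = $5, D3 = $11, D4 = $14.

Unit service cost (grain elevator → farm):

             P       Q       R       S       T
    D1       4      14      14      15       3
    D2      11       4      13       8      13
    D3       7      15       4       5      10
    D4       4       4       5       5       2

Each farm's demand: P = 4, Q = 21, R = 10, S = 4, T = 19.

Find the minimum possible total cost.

Minimum total cost: 222

For any fixed open set, each farm goes to its cheapest open site; total = fixed + service.
{D4}: P→D4 4·4=16, Q→D4 4·21=84, R→D4 5·10=50, S→D4 5·4=20, T→D4 2·19=38. Service 208; fixed 14; total 222.
{D3, D4}: P→D4 4·4=16, Q→D4 4·21=84, R→D3 4·10=40, S→D3 5·4=20, T→D4 2·19=38. Service 198; fixed 25; total 223.
{D2, D4}: service 208 + fixed 19 = 227
{D1, D2, D3, D4}: service 198 + fixed 49 = 247
No other subset beats 222.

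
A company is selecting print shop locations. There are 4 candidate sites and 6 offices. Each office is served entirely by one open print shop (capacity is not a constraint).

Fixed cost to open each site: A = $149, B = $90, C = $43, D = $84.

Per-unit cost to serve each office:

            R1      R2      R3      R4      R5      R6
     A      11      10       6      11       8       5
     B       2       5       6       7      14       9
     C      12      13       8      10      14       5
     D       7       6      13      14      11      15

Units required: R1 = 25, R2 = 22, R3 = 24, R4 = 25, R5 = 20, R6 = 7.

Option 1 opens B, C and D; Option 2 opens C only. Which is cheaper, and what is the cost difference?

Option 1: {B, C, D}: R1→B 2·25=50, R2→B 5·22=110, R3→B 6·24=144, R4→B 7·25=175, R5→D 11·20=220, R6→C 5·7=35. Service 734; fixed 217; total 951.
Option 2: {C}: R1→C 12·25=300, R2→C 13·22=286, R3→C 8·24=192, R4→C 10·25=250, R5→C 14·20=280, R6→C 5·7=35. Service 1343; fixed 43; total 1386.
Difference: |951 − 1386| = 435.

Option 1 is cheaper by 435.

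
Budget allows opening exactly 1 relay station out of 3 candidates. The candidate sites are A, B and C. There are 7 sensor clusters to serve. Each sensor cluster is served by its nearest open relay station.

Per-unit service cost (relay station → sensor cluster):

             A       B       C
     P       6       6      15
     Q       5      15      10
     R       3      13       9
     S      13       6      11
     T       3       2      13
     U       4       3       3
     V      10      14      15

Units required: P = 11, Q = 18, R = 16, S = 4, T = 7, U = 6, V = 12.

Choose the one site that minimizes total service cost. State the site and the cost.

With exactly 1 open, each sensor cluster uses its cheapest among the chosen.
{A}: P→A 6·11=66, Q→A 5·18=90, R→A 3·16=48, S→A 13·4=52, T→A 3·7=21, U→A 4·6=24, V→A 10·12=120. Service cost 421.
{B}: service cost 768
{C}: service cost 822
Among all 3 size-1 choices, {A} is lowest.

Choose A only; total service cost 421.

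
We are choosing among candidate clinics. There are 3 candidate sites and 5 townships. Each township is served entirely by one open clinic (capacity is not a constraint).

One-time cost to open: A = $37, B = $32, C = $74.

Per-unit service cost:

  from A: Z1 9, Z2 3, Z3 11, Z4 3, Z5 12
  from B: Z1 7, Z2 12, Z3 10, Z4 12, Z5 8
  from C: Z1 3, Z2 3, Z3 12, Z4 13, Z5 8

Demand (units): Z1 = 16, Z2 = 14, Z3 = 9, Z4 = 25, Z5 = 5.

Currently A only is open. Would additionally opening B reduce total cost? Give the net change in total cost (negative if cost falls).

Current service cost with {A}: 420.
Adding B: each township re-picks its cheapest; new service cost 359, saving 61.
Extra fixed cost: 32. Net change = 32 − 61 = -29.
(Totals: 457 → 428.)

Yes — net change −29 (cost falls by 29).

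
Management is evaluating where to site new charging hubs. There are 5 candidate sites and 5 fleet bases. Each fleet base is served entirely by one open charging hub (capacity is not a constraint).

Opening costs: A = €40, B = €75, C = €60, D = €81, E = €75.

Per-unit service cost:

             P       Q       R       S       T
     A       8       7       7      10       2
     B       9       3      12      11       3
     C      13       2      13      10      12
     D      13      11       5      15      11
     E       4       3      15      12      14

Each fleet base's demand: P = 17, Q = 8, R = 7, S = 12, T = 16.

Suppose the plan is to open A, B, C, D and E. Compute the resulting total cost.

Each fleet base is assigned to its cheapest site among the open ones.
{A, B, C, D, E}: P→E 4·17=68, Q→C 2·8=16, R→D 5·7=35, S→A 10·12=120, T→A 2·16=32. Service 271; fixed 331; total 602.

Total cost: 602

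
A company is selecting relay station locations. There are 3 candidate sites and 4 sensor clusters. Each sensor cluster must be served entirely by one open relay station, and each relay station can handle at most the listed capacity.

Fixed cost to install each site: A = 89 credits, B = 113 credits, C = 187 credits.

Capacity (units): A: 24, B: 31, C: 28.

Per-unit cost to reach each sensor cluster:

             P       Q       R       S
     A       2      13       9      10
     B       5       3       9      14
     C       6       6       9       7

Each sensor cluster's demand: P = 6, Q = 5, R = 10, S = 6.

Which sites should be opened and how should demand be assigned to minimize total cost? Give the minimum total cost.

Open {B}: P→B 5·6=30, Q→B 3·5=15, R→B 9·10=90, S→B 14·6=84.
Loads: B carries 27/31. Service 219; fixed 113; total 332.
Next best feasible plan costs 379.

Minimum total cost: 332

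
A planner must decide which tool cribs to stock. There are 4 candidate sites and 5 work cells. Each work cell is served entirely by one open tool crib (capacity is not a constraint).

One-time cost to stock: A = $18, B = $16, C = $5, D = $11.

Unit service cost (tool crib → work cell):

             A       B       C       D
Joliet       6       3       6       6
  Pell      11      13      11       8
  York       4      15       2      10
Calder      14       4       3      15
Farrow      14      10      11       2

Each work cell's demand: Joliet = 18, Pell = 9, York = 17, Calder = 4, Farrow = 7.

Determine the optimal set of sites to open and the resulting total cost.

Open B, C and D; minimum total cost 218.

For any fixed open set, each work cell goes to its cheapest open site; total = fixed + service.
{B, C, D}: Joliet→B 3·18=54, Pell→D 8·9=72, York→C 2·17=34, Calder→C 3·4=12, Farrow→D 2·7=14. Service 186; fixed 32; total 218.
{A, B, C, D}: service 186 + fixed 50 = 236
{C, D}: Joliet→C 6·18=108, Pell→D 8·9=72, York→C 2·17=34, Calder→C 3·4=12, Farrow→D 2·7=14. Service 240; fixed 16; total 256.
{C}: Joliet→C 6·18=108, Pell→C 11·9=99, York→C 2·17=34, Calder→C 3·4=12, Farrow→C 11·7=77. Service 330; fixed 5; total 335.
(All 15 nonempty subsets were checked; B, C and D is lowest.)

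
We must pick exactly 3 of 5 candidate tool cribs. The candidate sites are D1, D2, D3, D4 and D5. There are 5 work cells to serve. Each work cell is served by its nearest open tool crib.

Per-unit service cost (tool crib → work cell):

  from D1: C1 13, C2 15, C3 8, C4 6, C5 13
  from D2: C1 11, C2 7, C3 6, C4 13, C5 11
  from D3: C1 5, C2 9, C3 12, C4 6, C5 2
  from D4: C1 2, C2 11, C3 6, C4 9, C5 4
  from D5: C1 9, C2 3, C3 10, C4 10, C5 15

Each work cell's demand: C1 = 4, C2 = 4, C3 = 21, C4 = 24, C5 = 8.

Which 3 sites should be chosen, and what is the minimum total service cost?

Choose D3, D4 and D5; total service cost 306.

With exactly 3 open, each work cell uses its cheapest among the chosen.
{D3, D4, D5}: C1→D4 2·4=8, C2→D5 3·4=12, C3→D4 6·21=126, C4→D3 6·24=144, C5→D3 2·8=16. Service cost 306.
{D2, D3, D5}: service cost 318
{D1, D4, D5}: service cost 322
Among all 10 size-3 choices, {D3, D4, D5} is lowest.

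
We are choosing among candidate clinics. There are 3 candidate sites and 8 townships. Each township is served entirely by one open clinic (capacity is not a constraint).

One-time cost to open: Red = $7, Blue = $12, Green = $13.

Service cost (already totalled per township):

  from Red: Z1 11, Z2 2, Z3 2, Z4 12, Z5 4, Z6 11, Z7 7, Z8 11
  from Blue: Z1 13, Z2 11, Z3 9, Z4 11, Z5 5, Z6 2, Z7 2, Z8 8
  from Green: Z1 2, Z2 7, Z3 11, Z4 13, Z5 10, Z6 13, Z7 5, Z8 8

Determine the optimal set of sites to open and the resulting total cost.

For any fixed open set, each township goes to its cheapest open site; total = fixed + service.
{Red, Blue}: Z1→Red 11, Z2→Red 2, Z3→Red 2, Z4→Blue 11, Z5→Red 4, Z6→Blue 2, Z7→Blue 2, Z8→Blue 8. Service 42; fixed 19; total 61.
{Red, Blue, Green}: Z1→Green 2, Z2→Red 2, Z3→Red 2, Z4→Blue 11, Z5→Red 4, Z6→Blue 2, Z7→Blue 2, Z8→Blue 8. Service 33; fixed 32; total 65.
{Red, Green}: service 46 + fixed 20 = 66
{Red}: service 60 + fixed 7 = 67
No other subset beats 61.

Open Red and Blue; minimum total cost 61.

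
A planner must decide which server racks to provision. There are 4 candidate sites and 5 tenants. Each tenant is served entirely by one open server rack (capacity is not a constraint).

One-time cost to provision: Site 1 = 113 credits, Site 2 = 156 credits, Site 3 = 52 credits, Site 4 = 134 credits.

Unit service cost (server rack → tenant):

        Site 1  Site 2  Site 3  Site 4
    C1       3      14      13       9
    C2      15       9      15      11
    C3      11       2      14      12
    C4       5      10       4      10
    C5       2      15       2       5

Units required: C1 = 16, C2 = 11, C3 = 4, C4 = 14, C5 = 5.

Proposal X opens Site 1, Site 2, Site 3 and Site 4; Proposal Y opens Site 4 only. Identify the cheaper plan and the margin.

Proposal X: {Site 1, Site 2, Site 3, Site 4}: C1→Site 1 3·16=48, C2→Site 2 9·11=99, C3→Site 2 2·4=8, C4→Site 3 4·14=56, C5→Site 1 2·5=10. Service 221; fixed 455; total 676.
Proposal Y: {Site 4}: C1→Site 4 9·16=144, C2→Site 4 11·11=121, C3→Site 4 12·4=48, C4→Site 4 10·14=140, C5→Site 4 5·5=25. Service 478; fixed 134; total 612.
Difference: |676 − 612| = 64.

Proposal Y is cheaper by 64.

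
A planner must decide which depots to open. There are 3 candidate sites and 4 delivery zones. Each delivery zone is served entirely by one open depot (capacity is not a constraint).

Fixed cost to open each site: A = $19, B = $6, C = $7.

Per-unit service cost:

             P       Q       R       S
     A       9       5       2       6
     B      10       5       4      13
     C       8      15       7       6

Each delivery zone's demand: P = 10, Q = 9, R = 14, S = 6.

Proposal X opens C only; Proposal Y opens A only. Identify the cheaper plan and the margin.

Proposal Y is cheaper by 138.

Proposal X: {C}: P→C 8·10=80, Q→C 15·9=135, R→C 7·14=98, S→C 6·6=36. Service 349; fixed 7; total 356.
Proposal Y: {A}: P→A 9·10=90, Q→A 5·9=45, R→A 2·14=28, S→A 6·6=36. Service 199; fixed 19; total 218.
Difference: |356 − 218| = 138.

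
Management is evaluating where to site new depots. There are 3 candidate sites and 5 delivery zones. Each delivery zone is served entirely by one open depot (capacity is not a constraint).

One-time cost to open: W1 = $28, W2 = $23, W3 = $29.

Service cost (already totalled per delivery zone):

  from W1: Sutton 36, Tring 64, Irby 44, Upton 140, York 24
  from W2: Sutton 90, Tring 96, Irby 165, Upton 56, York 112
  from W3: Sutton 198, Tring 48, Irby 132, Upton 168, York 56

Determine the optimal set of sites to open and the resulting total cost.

For any fixed open set, each delivery zone goes to its cheapest open site; total = fixed + service.
{W1, W2}: Sutton→W1 36, Tring→W1 64, Irby→W1 44, Upton→W2 56, York→W1 24. Service 224; fixed 51; total 275.
{W1, W2, W3}: service 208 + fixed 80 = 288
{W1}: service 308 + fixed 28 = 336
{W2}: service 519 + fixed 23 = 542
No other subset beats 275.

Open W1 and W2; minimum total cost 275.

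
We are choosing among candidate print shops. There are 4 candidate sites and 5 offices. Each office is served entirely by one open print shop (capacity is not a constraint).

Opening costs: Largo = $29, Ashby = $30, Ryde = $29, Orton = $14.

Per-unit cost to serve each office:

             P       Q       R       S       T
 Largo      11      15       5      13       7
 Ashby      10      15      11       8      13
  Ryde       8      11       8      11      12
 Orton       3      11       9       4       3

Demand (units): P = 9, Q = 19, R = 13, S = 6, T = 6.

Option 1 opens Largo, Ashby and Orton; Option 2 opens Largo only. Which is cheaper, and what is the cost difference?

Option 1 is cheaper by 182.

Option 1: {Largo, Ashby, Orton}: P→Orton 3·9=27, Q→Orton 11·19=209, R→Largo 5·13=65, S→Orton 4·6=24, T→Orton 3·6=18. Service 343; fixed 73; total 416.
Option 2: {Largo}: P→Largo 11·9=99, Q→Largo 15·19=285, R→Largo 5·13=65, S→Largo 13·6=78, T→Largo 7·6=42. Service 569; fixed 29; total 598.
Difference: |416 − 598| = 182.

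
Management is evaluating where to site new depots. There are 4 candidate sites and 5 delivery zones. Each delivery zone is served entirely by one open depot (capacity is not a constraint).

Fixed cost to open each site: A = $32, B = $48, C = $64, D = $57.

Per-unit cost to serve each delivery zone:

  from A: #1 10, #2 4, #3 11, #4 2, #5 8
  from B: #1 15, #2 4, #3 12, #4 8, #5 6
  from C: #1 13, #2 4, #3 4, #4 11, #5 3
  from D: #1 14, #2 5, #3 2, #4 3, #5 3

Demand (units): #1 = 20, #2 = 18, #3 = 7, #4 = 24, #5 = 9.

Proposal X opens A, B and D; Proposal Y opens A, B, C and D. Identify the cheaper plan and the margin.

Proposal X: {A, B, D}: #1→A 10·20=200, #2→A 4·18=72, #3→D 2·7=14, #4→A 2·24=48, #5→D 3·9=27. Service 361; fixed 137; total 498.
Proposal Y: {A, B, C, D}: #1→A 10·20=200, #2→A 4·18=72, #3→D 2·7=14, #4→A 2·24=48, #5→C 3·9=27. Service 361; fixed 201; total 562.
Difference: |498 − 562| = 64.

Proposal X is cheaper by 64.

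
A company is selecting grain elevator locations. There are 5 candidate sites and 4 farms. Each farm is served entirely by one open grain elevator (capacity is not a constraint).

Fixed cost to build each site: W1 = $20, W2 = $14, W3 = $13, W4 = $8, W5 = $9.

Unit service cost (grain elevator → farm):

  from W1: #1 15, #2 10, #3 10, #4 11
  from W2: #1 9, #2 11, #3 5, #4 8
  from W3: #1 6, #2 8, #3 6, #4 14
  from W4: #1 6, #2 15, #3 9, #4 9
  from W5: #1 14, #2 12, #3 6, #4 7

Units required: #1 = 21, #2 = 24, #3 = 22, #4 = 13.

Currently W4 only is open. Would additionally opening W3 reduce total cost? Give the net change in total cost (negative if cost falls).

Yes — net change −221 (cost falls by 221).

Current service cost with {W4}: 801.
Adding W3: each farm re-picks its cheapest; new service cost 567, saving 234.
Extra fixed cost: 13. Net change = 13 − 234 = -221.
(Totals: 809 → 588.)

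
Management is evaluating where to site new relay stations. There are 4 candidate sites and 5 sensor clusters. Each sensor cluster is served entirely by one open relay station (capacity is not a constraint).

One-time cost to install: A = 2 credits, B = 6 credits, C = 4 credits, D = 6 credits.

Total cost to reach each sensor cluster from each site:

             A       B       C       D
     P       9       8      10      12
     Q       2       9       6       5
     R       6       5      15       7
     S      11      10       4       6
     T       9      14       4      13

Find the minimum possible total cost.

For any fixed open set, each sensor cluster goes to its cheapest open site; total = fixed + service.
{A, C}: P→A 9, Q→A 2, R→A 6, S→C 4, T→C 4. Service 25; fixed 6; total 31.
{A, B, C}: service 23 + fixed 12 = 35
{A, C, D}: P→A 9, Q→A 2, R→A 6, S→C 4, T→C 4. Service 25; fixed 12; total 37.
{A, B, C, D}: service 23 + fixed 18 = 41
No other subset beats 31.

Minimum total cost: 31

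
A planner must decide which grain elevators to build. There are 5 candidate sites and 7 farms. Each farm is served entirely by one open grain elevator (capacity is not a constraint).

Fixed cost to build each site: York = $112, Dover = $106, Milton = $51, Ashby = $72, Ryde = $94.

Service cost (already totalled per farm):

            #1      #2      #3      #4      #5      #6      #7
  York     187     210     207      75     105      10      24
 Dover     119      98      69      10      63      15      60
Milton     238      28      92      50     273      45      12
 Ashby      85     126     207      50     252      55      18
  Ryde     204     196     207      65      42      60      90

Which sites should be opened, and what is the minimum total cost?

For any fixed open set, each farm goes to its cheapest open site; total = fixed + service.
{Dover, Milton}: #1→Dover 119, #2→Milton 28, #3→Dover 69, #4→Dover 10, #5→Dover 63, #6→Dover 15, #7→Milton 12. Service 316; fixed 157; total 473.
{Dover, Milton, Ashby}: service 282 + fixed 229 = 511
{Dover, Ashby}: service 358 + fixed 178 = 536
{York, Dover, Milton, Ashby, Ryde}: #1→Ashby 85, #2→Milton 28, #3→Dover 69, #4→Dover 10, #5→Ryde 42, #6→York 10, #7→Milton 12. Service 256; fixed 435; total 691.
No other subset beats 473.

Open Dover and Milton; minimum total cost 473.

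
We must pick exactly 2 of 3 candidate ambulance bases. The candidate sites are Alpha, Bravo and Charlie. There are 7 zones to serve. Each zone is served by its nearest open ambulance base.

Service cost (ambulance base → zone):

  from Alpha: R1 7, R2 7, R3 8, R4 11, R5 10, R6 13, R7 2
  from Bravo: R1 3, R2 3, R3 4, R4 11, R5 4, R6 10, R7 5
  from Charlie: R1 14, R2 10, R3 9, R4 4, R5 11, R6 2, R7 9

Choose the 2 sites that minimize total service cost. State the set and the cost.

With exactly 2 open, each zone uses its cheapest among the chosen.
{Bravo, Charlie}: R1→Bravo 3, R2→Bravo 3, R3→Bravo 4, R4→Charlie 4, R5→Bravo 4, R6→Charlie 2, R7→Bravo 5. Service cost 25.
{Alpha, Bravo}: service cost 37
{Alpha, Charlie}: service cost 40
Among all 3 size-2 choices, {Bravo, Charlie} is lowest.

Choose Bravo and Charlie; total service cost 25.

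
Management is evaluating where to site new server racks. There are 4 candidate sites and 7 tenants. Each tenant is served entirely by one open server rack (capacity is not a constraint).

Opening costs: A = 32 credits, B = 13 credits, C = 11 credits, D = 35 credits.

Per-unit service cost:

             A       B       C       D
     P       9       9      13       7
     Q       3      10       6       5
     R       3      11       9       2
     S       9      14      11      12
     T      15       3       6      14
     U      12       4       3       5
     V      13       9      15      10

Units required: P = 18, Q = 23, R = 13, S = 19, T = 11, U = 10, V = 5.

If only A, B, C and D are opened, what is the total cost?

Each tenant is assigned to its cheapest site among the open ones.
{A, B, C, D}: P→D 7·18=126, Q→A 3·23=69, R→D 2·13=26, S→A 9·19=171, T→B 3·11=33, U→C 3·10=30, V→B 9·5=45. Service 500; fixed 91; total 591.

Total cost: 591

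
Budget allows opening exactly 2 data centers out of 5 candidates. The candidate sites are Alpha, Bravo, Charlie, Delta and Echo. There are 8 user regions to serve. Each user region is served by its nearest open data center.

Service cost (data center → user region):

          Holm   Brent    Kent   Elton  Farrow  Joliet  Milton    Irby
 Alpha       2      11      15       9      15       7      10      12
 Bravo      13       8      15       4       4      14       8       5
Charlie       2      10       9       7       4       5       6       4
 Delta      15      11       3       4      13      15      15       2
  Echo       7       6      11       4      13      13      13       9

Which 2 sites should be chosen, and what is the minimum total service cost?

Choose Charlie and Delta; total service cost 36.

With exactly 2 open, each user region uses its cheapest among the chosen.
{Charlie, Delta}: Holm→Charlie 2, Brent→Charlie 10, Kent→Delta 3, Elton→Delta 4, Farrow→Charlie 4, Joliet→Charlie 5, Milton→Charlie 6, Irby→Delta 2. Service cost 36.
{Charlie, Echo}: service cost 40
{Bravo, Charlie}: service cost 42
Among all 10 size-2 choices, {Charlie, Delta} is lowest.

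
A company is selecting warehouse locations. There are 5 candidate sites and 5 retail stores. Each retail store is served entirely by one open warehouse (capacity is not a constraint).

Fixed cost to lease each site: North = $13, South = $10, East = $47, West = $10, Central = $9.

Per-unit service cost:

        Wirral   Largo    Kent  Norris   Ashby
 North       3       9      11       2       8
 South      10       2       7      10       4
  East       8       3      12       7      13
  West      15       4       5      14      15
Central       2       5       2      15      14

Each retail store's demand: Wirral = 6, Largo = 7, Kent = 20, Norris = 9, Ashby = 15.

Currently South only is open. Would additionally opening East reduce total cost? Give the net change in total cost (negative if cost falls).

No — net change +8 (cost rises by 8).

Current service cost with {South}: 364.
Adding East: each retail store re-picks its cheapest; new service cost 325, saving 39.
Extra fixed cost: 47. Net change = 47 − 39 = 8.
(Totals: 374 → 382.)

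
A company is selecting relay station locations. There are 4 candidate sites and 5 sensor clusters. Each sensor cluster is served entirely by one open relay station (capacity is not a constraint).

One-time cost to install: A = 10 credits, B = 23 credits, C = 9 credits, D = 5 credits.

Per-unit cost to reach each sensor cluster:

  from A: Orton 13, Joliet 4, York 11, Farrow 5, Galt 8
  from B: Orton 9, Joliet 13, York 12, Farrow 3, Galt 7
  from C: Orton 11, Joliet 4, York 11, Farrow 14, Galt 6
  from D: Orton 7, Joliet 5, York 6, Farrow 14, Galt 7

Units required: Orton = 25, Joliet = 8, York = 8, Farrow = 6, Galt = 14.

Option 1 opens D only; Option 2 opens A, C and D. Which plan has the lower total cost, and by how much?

Option 1: {D}: Orton→D 7·25=175, Joliet→D 5·8=40, York→D 6·8=48, Farrow→D 14·6=84, Galt→D 7·14=98. Service 445; fixed 5; total 450.
Option 2: {A, C, D}: Orton→D 7·25=175, Joliet→A 4·8=32, York→D 6·8=48, Farrow→A 5·6=30, Galt→C 6·14=84. Service 369; fixed 24; total 393.
Difference: |450 − 393| = 57.

Option 2 is cheaper by 57.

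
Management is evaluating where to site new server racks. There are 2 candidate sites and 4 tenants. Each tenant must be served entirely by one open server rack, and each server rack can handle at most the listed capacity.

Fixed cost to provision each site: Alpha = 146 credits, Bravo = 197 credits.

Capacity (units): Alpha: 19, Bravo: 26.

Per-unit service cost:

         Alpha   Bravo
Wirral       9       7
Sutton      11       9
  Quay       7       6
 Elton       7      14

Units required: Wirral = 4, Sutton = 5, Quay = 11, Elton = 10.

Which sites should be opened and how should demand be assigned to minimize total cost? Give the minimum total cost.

Minimum total cost: 552

Open {Alpha, Bravo}: Wirral→Bravo 7·4=28, Sutton→Bravo 9·5=45, Quay→Bravo 6·11=66, Elton→Alpha 7·10=70.
Loads: Alpha carries 10/19, Bravo carries 20/26. Service 209; fixed 343; total 552.
Next best feasible plan costs 560.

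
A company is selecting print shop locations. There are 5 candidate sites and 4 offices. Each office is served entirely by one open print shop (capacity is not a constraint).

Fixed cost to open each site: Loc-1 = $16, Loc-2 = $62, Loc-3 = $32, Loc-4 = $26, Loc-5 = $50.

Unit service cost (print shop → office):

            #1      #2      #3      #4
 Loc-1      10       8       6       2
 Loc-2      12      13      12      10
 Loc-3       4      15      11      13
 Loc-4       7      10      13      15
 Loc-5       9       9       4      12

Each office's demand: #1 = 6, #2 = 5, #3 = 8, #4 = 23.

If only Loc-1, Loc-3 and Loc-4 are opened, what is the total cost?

Total cost: 232

Each office is assigned to its cheapest site among the open ones.
{Loc-1, Loc-3, Loc-4}: #1→Loc-3 4·6=24, #2→Loc-1 8·5=40, #3→Loc-1 6·8=48, #4→Loc-1 2·23=46. Service 158; fixed 74; total 232.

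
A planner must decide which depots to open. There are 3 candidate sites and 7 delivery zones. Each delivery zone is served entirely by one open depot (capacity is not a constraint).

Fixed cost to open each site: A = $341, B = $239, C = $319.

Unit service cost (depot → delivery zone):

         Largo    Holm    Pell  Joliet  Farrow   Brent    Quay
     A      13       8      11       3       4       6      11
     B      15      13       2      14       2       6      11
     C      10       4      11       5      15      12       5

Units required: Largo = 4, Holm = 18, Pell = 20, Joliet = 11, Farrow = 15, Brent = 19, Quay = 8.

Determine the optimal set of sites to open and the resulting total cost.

For any fixed open set, each delivery zone goes to its cheapest open site; total = fixed + service.
{B, C}: Largo→C 10·4=40, Holm→C 4·18=72, Pell→B 2·20=40, Joliet→C 5·11=55, Farrow→B 2·15=30, Brent→B 6·19=114, Quay→C 5·8=40. Service 391; fixed 558; total 949.
{B}: Largo→B 15·4=60, Holm→B 13·18=234, Pell→B 2·20=40, Joliet→B 14·11=154, Farrow→B 2·15=30, Brent→B 6·19=114, Quay→B 11·8=88. Service 720; fixed 239; total 959.
{A}: service 711 + fixed 341 = 1052
{A, B, C}: service 369 + fixed 899 = 1268
No other subset beats 949.

Open B and C; minimum total cost 949.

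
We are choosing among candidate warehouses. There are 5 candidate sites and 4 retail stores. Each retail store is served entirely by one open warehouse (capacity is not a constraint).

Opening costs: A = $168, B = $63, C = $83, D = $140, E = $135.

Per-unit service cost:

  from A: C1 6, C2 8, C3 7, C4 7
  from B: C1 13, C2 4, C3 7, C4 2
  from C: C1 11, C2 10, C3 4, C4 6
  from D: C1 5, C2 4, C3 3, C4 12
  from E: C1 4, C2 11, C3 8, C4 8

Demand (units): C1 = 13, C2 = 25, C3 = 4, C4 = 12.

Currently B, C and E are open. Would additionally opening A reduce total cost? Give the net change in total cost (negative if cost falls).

Current service cost with {B, C, E}: 192.
Adding A: each retail store re-picks its cheapest; new service cost 192, saving 0.
Extra fixed cost: 168. Net change = 168 − 0 = 168.
(Totals: 473 → 641.)

No — net change +168 (cost rises by 168).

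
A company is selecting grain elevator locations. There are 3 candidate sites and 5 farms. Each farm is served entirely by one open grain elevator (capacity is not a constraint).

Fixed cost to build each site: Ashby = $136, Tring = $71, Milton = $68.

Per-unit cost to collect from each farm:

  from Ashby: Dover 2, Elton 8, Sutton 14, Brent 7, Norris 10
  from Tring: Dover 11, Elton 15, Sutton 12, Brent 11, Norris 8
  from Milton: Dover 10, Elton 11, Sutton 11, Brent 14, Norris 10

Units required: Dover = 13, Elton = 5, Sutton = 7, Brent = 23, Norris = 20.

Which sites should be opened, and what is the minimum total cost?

For any fixed open set, each farm goes to its cheapest open site; total = fixed + service.
{Ashby}: Dover→Ashby 2·13=26, Elton→Ashby 8·5=40, Sutton→Ashby 14·7=98, Brent→Ashby 7·23=161, Norris→Ashby 10·20=200. Service 525; fixed 136; total 661.
{Ashby, Tring}: service 471 + fixed 207 = 678
{Ashby, Milton}: Dover→Ashby 2·13=26, Elton→Ashby 8·5=40, Sutton→Milton 11·7=77, Brent→Ashby 7·23=161, Norris→Ashby 10·20=200. Service 504; fixed 204; total 708.
{Ashby, Tring, Milton}: service 464 + fixed 275 = 739
(All 7 nonempty subsets were checked; Ashby only is lowest.)

Open Ashby only; minimum total cost 661.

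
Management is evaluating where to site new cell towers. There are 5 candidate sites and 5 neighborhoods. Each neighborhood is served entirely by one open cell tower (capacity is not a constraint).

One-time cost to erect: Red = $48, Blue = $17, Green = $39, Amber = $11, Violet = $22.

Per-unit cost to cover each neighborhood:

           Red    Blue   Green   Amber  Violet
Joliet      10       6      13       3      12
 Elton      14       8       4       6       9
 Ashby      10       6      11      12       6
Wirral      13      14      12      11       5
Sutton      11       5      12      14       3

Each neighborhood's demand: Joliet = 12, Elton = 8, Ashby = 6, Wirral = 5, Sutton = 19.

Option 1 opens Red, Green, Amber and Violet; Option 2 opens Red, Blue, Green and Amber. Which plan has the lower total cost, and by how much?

Option 1: {Red, Green, Amber, Violet}: Joliet→Amber 3·12=36, Elton→Green 4·8=32, Ashby→Violet 6·6=36, Wirral→Violet 5·5=25, Sutton→Violet 3·19=57. Service 186; fixed 120; total 306.
Option 2: {Red, Blue, Green, Amber}: Joliet→Amber 3·12=36, Elton→Green 4·8=32, Ashby→Blue 6·6=36, Wirral→Amber 11·5=55, Sutton→Blue 5·19=95. Service 254; fixed 115; total 369.
Difference: |306 − 369| = 63.

Option 1 is cheaper by 63.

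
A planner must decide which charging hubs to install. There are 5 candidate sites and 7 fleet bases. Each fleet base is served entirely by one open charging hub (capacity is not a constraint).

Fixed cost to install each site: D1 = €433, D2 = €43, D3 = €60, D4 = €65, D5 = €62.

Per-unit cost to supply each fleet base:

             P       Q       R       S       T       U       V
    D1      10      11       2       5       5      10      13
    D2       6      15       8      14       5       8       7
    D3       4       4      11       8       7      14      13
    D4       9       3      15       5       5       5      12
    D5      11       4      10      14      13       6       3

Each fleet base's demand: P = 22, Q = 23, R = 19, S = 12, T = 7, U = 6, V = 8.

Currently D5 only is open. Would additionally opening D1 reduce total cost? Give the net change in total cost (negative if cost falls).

Current service cost with {D5}: 843.
Adding D1: each fleet base re-picks its cheapest; new service cost 505, saving 338.
Extra fixed cost: 433. Net change = 433 − 338 = 95.
(Totals: 905 → 1000.)

No — net change +95 (cost rises by 95).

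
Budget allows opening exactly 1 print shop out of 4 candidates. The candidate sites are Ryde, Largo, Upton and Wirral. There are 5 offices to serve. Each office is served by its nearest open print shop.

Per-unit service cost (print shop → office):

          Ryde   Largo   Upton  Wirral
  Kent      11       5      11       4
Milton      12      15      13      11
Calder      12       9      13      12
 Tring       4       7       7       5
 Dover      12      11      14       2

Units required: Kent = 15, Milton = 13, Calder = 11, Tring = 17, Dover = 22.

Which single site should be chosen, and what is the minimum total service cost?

Choose Wirral only; total service cost 464.

With exactly 1 open, each office uses its cheapest among the chosen.
{Wirral}: Kent→Wirral 4·15=60, Milton→Wirral 11·13=143, Calder→Wirral 12·11=132, Tring→Wirral 5·17=85, Dover→Wirral 2·22=44. Service cost 464.
{Largo}: service cost 730
{Ryde}: service cost 785
Among all 4 size-1 choices, {Wirral} is lowest.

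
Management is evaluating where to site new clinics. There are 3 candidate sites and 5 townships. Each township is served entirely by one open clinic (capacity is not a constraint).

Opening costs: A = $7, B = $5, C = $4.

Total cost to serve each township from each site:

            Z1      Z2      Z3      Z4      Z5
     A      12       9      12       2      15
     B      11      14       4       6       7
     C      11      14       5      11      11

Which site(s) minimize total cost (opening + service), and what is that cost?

Open A and B; minimum total cost 45.

For any fixed open set, each township goes to its cheapest open site; total = fixed + service.
{A, B}: Z1→B 11, Z2→A 9, Z3→B 4, Z4→A 2, Z5→B 7. Service 33; fixed 12; total 45.
{B}: service 42 + fixed 5 = 47
{A, B, C}: Z1→B 11, Z2→A 9, Z3→B 4, Z4→A 2, Z5→B 7. Service 33; fixed 16; total 49.
{C}: service 52 + fixed 4 = 56
No other subset beats 45.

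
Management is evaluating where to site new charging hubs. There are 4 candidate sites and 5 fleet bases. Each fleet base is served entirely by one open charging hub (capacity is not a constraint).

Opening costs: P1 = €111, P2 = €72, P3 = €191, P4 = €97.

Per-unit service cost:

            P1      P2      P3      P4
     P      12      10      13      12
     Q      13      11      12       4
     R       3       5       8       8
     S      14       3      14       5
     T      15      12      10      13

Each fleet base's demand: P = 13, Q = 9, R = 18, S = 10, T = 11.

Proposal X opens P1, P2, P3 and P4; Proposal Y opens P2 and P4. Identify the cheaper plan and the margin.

Proposal X: {P1, P2, P3, P4}: P→P2 10·13=130, Q→P4 4·9=36, R→P1 3·18=54, S→P2 3·10=30, T→P3 10·11=110. Service 360; fixed 471; total 831.
Proposal Y: {P2, P4}: P→P2 10·13=130, Q→P4 4·9=36, R→P2 5·18=90, S→P2 3·10=30, T→P2 12·11=132. Service 418; fixed 169; total 587.
Difference: |831 − 587| = 244.

Proposal Y is cheaper by 244.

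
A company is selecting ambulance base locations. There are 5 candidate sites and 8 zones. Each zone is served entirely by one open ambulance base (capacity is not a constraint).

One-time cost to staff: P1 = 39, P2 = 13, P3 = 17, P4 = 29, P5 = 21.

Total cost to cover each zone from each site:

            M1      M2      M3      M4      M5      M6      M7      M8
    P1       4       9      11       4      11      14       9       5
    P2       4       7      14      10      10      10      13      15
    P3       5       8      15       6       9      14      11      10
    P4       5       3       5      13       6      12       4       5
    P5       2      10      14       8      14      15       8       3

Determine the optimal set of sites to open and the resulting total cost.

Open P4 only; minimum total cost 82.

For any fixed open set, each zone goes to its cheapest open site; total = fixed + service.
{P4}: M1→P4 5, M2→P4 3, M3→P4 5, M4→P4 13, M5→P4 6, M6→P4 12, M7→P4 4, M8→P4 5. Service 53; fixed 29; total 82.
{P2, P4}: M1→P2 4, M2→P4 3, M3→P4 5, M4→P2 10, M5→P4 6, M6→P2 10, M7→P4 4, M8→P4 5. Service 47; fixed 42; total 89.
{P3, P4}: service 46 + fixed 46 = 92
{P1, P2, P3, P4, P5}: M1→P5 2, M2→P4 3, M3→P4 5, M4→P1 4, M5→P4 6, M6→P2 10, M7→P4 4, M8→P5 3. Service 37; fixed 119; total 156.
No other subset beats 82.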